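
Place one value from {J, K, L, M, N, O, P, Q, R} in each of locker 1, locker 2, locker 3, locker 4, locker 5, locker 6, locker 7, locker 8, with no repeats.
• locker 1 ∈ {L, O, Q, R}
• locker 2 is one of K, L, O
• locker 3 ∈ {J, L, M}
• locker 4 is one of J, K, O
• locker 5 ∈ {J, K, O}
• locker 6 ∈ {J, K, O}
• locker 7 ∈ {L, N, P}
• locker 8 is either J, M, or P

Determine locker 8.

locker 4, locker 5, locker 6 share exactly the 3 values {J, K, O}; by pigeonhole those values go to them, so strike J, K, O from locker 1, locker 2, locker 3, locker 8.
That leaves locker 2 = L. So locker 1, locker 3, locker 7 can't be L.
locker 3 must be M (only option left). Eliminate M elsewhere: locker 8.
So locker 8 = P.

P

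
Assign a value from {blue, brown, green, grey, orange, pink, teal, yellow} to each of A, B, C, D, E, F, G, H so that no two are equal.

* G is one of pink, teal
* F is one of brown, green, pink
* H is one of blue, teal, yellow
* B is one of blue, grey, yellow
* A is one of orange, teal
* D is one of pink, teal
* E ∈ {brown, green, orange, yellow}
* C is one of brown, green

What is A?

orange

The 8 variables together cover exactly {blue, brown, green, grey, orange, pink, teal, yellow} — 8 values for 8 variables — and grey appears only in B's list, so B = grey.
The 7 still-open variables together cover exactly {blue, brown, green, orange, pink, teal, yellow} — 7 values for 7 variables — and blue appears only in H's list, so H = blue.
The 6 still-open variables together cover exactly {brown, green, orange, pink, teal, yellow} — 6 values for 6 variables — and yellow appears only in E's list, so E = yellow.
Among the 5 still-open variables, orange fits only A (and all 5 values in {brown, green, orange, pink, teal} must be used), so A = orange.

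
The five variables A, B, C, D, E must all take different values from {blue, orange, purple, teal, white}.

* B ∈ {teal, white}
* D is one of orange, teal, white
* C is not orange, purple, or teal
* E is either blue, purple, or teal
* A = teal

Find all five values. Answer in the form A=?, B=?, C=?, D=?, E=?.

A=teal, B=white, C=blue, D=orange, E=purple

A's domain is down to {teal}, so A = teal. Remove teal from B, D, E.
B's domain is down to {white}, so B = white. So C, D can't be white.
C has just one choice, so C = blue. Eliminate blue elsewhere: E.
D has just one choice, so D = orange.
E's domain is down to {purple}, so E = purple.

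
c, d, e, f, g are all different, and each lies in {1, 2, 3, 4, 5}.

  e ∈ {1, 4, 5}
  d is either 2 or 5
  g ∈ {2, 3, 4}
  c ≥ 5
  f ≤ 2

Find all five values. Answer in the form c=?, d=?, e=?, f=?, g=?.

c=5, d=2, e=4, f=1, g=3

c's domain is down to {5}, so c = 5. Eliminate 5 elsewhere: d, e.
d's domain is down to {2}, so d = 2. Eliminate 2 elsewhere: f, g.
f has just one choice, so f = 1. So e can't be 1.
e must be 4 (only option left). Strike 4 from g.
g's domain is down to {3}, so g = 3.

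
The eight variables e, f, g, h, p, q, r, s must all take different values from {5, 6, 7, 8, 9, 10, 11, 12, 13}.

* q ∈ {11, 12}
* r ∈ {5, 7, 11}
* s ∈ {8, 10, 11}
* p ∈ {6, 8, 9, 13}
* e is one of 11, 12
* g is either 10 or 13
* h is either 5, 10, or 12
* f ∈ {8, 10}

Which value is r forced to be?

7

e and q between them cover only {11, 12} — a naked pair. Remove those values from h, r, s.
The 2 variables f and s are confined to {8, 10}, which locks those values in; drop them from g, h, p.
g has just one choice, so g = 13. Strike 13 from p.
h has just one choice, so h = 5. So r can't be 5.
So r = 7.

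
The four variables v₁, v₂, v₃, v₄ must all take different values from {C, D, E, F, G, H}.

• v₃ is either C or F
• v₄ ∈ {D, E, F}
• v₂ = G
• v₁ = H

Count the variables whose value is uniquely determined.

2

v₁ must be H (only option left).
v₂ has just one choice, so v₂ = G.
Determined: v₁=H, v₂=G. The other variables each still have more than one consistent value. That makes 2.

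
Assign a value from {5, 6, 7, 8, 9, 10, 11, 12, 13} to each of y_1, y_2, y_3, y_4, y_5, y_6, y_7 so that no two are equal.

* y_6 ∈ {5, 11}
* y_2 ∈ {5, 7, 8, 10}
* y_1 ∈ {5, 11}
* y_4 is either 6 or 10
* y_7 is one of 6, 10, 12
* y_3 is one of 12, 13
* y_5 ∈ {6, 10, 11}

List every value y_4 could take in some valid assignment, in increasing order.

6, 10

y_1 and y_6 share exactly the 2 values {5, 11}; by pigeonhole those values go to them, so strike 5, 11 from y_2, y_5.
y_4 and y_5 between them cover only {6, 10} — a naked pair. Remove those values from y_2, y_7.
y_7 has just one choice, so y_7 = 12. Eliminate 12 elsewhere: y_3.
That leaves y_3 = 13.
No further eliminations apply; y_4 can still be any of 6, 10.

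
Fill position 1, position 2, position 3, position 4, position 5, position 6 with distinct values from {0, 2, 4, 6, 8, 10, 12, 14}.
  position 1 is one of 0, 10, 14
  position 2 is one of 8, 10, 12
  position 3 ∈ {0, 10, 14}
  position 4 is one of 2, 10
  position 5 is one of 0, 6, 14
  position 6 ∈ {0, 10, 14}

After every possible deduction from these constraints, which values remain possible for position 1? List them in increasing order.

position 1, position 3, position 6 share exactly the 3 values {0, 10, 14}; by pigeonhole those values go to them, so strike 0, 10, 14 from position 2, position 4, position 5.
position 4's domain is down to {2}, so position 4 = 2.
position 5 has just one choice, so position 5 = 6.
No further eliminations apply; position 1 can still be any of 0, 10, 14.

0, 10, 14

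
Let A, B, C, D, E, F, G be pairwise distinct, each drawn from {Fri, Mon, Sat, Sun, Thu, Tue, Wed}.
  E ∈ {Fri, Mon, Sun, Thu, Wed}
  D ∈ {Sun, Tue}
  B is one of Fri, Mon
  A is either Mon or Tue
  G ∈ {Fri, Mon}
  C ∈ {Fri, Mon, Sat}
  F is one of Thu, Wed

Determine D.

Sun

Among the 7 variables, Sat fits only C (and all 7 values in {Fri, Mon, Sat, Sun, Thu, Tue, Wed} must be used), so C = Sat.
B and G between them cover only {Fri, Mon} — a naked pair. Remove those values from A, E.
A has just one choice, so A = Tue. Remove Tue from D.
So D = Sun.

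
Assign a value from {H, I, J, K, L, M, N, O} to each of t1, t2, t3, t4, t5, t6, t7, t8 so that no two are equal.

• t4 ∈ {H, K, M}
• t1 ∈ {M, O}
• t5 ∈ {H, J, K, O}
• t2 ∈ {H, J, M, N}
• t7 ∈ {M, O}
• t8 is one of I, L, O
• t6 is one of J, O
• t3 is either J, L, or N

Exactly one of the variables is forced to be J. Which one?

The 8 variables draw from only 8 values {H, I, J, K, L, M, N, O}, so each is used; only t8 can be I, hence t8 = I.
The 7 still-open variables together cover exactly {H, J, K, L, M, N, O} — 7 values for 7 variables — and L appears only in t3's list, so t3 = L.
The 6 still-open variables draw from only 6 values {H, J, K, M, N, O}, so each is used; only t2 can be N, hence t2 = N.
t1 and t7 share exactly the 2 values {M, O}; by pigeonhole those values go to them, so strike M, O from t4, t5, t6.
So J goes to t6.

t6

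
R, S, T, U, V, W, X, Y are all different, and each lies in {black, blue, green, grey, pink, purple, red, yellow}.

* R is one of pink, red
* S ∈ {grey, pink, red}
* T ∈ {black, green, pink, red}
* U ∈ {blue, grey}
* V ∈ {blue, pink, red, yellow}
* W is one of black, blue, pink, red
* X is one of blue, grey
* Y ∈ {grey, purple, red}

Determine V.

yellow

The 8 variables draw from only 8 values {black, blue, green, grey, pink, purple, red, yellow}, so each is used; only T can be green, hence T = green.
The 7 still-open variables together cover exactly {black, blue, grey, pink, purple, red, yellow} — 7 values for 7 variables — and black appears only in W's list, so W = black.
The 6 still-open variables together cover exactly {blue, grey, pink, purple, red, yellow} — 6 values for 6 variables — and purple appears only in Y's list, so Y = purple.
The 5 still-open variables together cover exactly {blue, grey, pink, red, yellow} — 5 values for 5 variables — and yellow appears only in V's list, so V = yellow.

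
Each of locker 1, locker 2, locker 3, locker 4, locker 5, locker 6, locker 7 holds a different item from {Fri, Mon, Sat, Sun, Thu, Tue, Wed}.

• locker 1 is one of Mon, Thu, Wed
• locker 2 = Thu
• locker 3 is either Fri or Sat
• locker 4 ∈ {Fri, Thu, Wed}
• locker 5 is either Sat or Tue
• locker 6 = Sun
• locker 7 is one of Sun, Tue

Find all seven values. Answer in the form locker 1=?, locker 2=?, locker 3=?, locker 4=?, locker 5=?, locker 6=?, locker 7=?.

locker 1=Mon, locker 2=Thu, locker 3=Fri, locker 4=Wed, locker 5=Sat, locker 6=Sun, locker 7=Tue

locker 2 has just one choice, so locker 2 = Thu. Remove Thu from locker 1, locker 4.
That leaves locker 6 = Sun. Strike Sun from locker 7.
locker 7 has just one choice, so locker 7 = Tue. Remove Tue from locker 5.
locker 5 must be Sat (only option left). Strike Sat from locker 3.
That leaves locker 3 = Fri. Strike Fri from locker 4.
locker 4 must be Wed (only option left). Remove Wed from locker 1.
That leaves locker 1 = Mon.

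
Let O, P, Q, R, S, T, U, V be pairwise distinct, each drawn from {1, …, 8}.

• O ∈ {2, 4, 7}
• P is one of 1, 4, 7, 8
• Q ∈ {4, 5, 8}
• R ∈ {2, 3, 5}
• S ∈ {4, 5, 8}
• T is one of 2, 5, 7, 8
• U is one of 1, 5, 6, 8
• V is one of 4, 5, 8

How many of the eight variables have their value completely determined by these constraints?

The 8 variables draw from only 8 values {1, 2, 3, 4, 5, 6, 7, 8}, so each is used; only R can be 3, hence R = 3.
The 7 still-open variables draw from only 7 values {1, 2, 4, 5, 6, 7, 8}, so each is used; only U can be 6, hence U = 6.
The 6 still-open variables together cover exactly {1, 2, 4, 5, 7, 8} — 6 values for 6 variables — and 1 appears only in P's list, so P = 1.
Q, S, V share exactly the 3 values {4, 5, 8}; by pigeonhole those values go to them, so strike 4, 5, 8 from O, T.
Determined: P=1, R=3, U=6. The other variables each still have more than one consistent value. That makes 3.

3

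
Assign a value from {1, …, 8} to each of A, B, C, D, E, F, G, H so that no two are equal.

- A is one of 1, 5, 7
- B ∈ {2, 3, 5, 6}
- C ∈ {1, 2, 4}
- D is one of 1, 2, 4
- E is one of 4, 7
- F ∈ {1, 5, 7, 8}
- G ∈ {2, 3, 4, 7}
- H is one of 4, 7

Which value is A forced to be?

5

Among the 8 variables, 6 fits only B (and all 8 values in {1, 2, 3, 4, 5, 6, 7, 8} must be used), so B = 6.
The 7 still-open variables together cover exactly {1, 2, 3, 4, 5, 7, 8} — 7 values for 7 variables — and 3 appears only in G's list, so G = 3.
Among the 6 still-open variables, 8 fits only F (and all 6 values in {1, 2, 4, 5, 7, 8} must be used), so F = 8.
The 5 still-open variables together cover exactly {1, 2, 4, 5, 7} — 5 values for 5 variables — and 5 appears only in A's list, so A = 5.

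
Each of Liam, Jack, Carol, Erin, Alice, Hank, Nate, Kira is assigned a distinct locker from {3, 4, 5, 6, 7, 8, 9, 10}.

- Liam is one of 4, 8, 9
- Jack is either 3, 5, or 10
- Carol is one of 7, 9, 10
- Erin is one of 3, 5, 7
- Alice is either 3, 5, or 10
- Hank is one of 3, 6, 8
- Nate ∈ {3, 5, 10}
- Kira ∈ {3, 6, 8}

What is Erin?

7

Among the 8 variables, 4 fits only Liam (and all 8 values in {3, 4, 5, 6, 7, 8, 9, 10} must be used), so Liam = 4.
Among the 7 still-open variables, 9 fits only Carol (and all 7 values in {3, 5, 6, 7, 8, 9, 10} must be used), so Carol = 9.
The 6 still-open variables together cover exactly {3, 5, 6, 7, 8, 10} — 6 values for 6 variables — and 7 appears only in Erin's list, so Erin = 7.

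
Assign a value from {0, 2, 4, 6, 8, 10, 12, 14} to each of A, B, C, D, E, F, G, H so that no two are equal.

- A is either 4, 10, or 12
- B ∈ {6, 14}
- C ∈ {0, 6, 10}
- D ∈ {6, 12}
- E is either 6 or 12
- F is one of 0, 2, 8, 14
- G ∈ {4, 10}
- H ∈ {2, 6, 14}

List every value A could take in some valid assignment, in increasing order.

The 8 variables together cover exactly {0, 2, 4, 6, 8, 10, 12, 14} — 8 values for 8 variables — and 8 appears only in F's list, so F = 8.
The 7 still-open variables draw from only 7 values {0, 2, 4, 6, 10, 12, 14}, so each is used; only C can be 0, hence C = 0.
Among the 6 still-open variables, 2 fits only H (and all 6 values in {2, 4, 6, 10, 12, 14} must be used), so H = 2.
The 5 still-open variables together cover exactly {4, 6, 10, 12, 14} — 5 values for 5 variables — and 14 appears only in B's list, so B = 14.
D and E between them cover only {6, 12} — a naked pair. Remove those values from A.
No further eliminations apply; A can still be any of 4, 10.

4, 10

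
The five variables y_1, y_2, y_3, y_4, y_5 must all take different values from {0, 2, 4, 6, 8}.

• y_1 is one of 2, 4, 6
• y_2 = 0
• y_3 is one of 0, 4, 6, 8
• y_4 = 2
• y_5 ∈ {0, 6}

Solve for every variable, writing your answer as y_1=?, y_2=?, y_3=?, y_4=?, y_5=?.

y_2's domain is down to {0}, so y_2 = 0. Eliminate 0 elsewhere: y_3, y_5.
y_4 must be 2 (only option left). Strike 2 from y_1.
y_5 has just one choice, so y_5 = 6. So y_1, y_3 can't be 6.
That leaves y_1 = 4. Strike 4 from y_3.
y_3 must be 8 (only option left).

y_1=4, y_2=0, y_3=8, y_4=2, y_5=6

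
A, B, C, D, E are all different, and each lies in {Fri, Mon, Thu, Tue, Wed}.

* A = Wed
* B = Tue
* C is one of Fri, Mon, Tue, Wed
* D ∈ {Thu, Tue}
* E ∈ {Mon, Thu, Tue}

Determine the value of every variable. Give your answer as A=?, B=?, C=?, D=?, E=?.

A must be Wed (only option left). Eliminate Wed elsewhere: C.
B has just one choice, so B = Tue. Eliminate Tue elsewhere: C, D, E.
D has just one choice, so D = Thu. Eliminate Thu elsewhere: E.
E has just one choice, so E = Mon. Strike Mon from C.
C must be Fri (only option left).

A=Wed, B=Tue, C=Fri, D=Thu, E=Mon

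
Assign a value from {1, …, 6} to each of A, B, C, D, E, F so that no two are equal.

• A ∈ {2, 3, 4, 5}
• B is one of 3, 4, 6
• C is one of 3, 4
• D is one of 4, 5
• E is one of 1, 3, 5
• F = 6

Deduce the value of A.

F's domain is down to {6}, so F = 6. Remove 6 from B.
The 5 still-open variables draw from only 5 values {1, 2, 3, 4, 5}, so each is used; only E can be 1, hence E = 1.
The 4 still-open variables draw from only 4 values {2, 3, 4, 5}, so each is used; only A can be 2, hence A = 2.

2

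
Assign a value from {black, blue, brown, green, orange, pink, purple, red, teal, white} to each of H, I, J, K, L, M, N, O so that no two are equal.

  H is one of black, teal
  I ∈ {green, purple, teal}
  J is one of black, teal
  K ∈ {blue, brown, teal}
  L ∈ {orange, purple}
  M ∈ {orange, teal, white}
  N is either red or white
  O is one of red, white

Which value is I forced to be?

green

H and J share exactly the 2 values {black, teal}; by pigeonhole those values go to them, so strike black, teal from I, K, M.
N and O between them cover only {red, white} — a naked pair. Remove those values from M.
That leaves M = orange. Remove orange from L.
L must be purple (only option left). Eliminate purple elsewhere: I.
So I = green.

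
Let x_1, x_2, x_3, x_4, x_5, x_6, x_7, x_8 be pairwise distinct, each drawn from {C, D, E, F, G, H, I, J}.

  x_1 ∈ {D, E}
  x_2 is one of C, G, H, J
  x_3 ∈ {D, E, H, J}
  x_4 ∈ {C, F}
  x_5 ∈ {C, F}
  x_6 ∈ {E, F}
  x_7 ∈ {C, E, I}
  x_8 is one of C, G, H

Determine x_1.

D

The 8 variables draw from only 8 values {C, D, E, F, G, H, I, J}, so each is used; only x_7 can be I, hence x_7 = I.
x_4 and x_5 between them cover only {C, F} — a naked pair. Remove those values from x_2, x_6, x_8.
x_6 must be E (only option left). Eliminate E elsewhere: x_1, x_3.
So x_1 = D.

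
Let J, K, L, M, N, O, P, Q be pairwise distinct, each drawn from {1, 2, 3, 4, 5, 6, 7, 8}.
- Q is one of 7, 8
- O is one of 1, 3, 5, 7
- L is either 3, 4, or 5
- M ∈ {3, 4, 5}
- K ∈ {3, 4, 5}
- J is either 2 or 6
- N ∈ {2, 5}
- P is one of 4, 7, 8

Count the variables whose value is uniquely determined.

3

The 8 variables together cover exactly {1, 2, 3, 4, 5, 6, 7, 8} — 8 values for 8 variables — and 1 appears only in O's list, so O = 1.
Among the 7 still-open variables, 6 fits only J (and all 7 values in {2, 3, 4, 5, 6, 7, 8} must be used), so J = 6.
Among the 6 still-open variables, 2 fits only N (and all 6 values in {2, 3, 4, 5, 7, 8} must be used), so N = 2.
K, L, M share exactly the 3 values {3, 4, 5}; by pigeonhole those values go to them, so strike 3, 4, 5 from P.
Determined: J=6, N=2, O=1. The other variables each still have more than one consistent value. That makes 3.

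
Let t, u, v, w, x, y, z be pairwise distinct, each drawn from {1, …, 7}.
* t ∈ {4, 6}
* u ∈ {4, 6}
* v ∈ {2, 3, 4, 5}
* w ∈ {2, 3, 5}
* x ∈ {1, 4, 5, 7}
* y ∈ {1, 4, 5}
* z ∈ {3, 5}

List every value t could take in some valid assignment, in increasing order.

The 7 variables together cover exactly {1, 2, 3, 4, 5, 6, 7} — 7 values for 7 variables — and 7 appears only in x's list, so x = 7.
The 6 still-open variables draw from only 6 values {1, 2, 3, 4, 5, 6}, so each is used; only y can be 1, hence y = 1.
t and u share exactly the 2 values {4, 6}; by pigeonhole those values go to them, so strike 4, 6 from v.
No further eliminations apply; t can still be any of 4, 6.

4, 6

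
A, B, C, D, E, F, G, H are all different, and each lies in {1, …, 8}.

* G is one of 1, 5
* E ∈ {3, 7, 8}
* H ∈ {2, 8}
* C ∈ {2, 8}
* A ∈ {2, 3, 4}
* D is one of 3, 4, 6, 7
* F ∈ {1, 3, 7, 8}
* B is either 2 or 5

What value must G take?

1

The 8 variables together cover exactly {1, 2, 3, 4, 5, 6, 7, 8} — 8 values for 8 variables — and 6 appears only in D's list, so D = 6.
Among the 7 still-open variables, 4 fits only A (and all 7 values in {1, 2, 3, 4, 5, 7, 8} must be used), so A = 4.
C and H share exactly the 2 values {2, 8}; by pigeonhole those values go to them, so strike 2, 8 from B, E, F.
B's domain is down to {5}, so B = 5. Strike 5 from G.
So G = 1.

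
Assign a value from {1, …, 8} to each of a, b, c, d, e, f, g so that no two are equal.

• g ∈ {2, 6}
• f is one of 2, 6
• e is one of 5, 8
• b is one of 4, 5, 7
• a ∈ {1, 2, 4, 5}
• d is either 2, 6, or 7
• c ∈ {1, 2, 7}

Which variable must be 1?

c

The 7 variables together cover exactly {1, 2, 4, 5, 6, 7, 8} — 7 values for 7 variables — and 8 appears only in e's list, so e = 8.
f and g share exactly the 2 values {2, 6}; by pigeonhole those values go to them, so strike 2, 6 from a, c, d.
d must be 7 (only option left). Remove 7 from b, c.
So 1 goes to c.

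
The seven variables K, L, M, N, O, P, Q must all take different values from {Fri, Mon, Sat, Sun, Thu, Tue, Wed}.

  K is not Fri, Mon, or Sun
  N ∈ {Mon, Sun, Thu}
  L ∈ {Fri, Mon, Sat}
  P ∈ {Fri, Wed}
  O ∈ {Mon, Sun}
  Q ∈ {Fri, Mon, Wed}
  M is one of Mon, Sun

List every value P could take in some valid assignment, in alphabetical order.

Fri, Wed

The 7 variables draw from only 7 values {Fri, Mon, Sat, Sun, Thu, Tue, Wed}, so each is used; only K can be Tue, hence K = Tue.
The 6 still-open variables draw from only 6 values {Fri, Mon, Sat, Sun, Thu, Wed}, so each is used; only L can be Sat, hence L = Sat.
Among the 5 still-open variables, Thu fits only N (and all 5 values in {Fri, Mon, Sun, Thu, Wed} must be used), so N = Thu.
The 2 variables M and O are confined to {Mon, Sun}, which locks those values in; drop them from Q.
No further eliminations apply; P can still be any of Fri, Wed.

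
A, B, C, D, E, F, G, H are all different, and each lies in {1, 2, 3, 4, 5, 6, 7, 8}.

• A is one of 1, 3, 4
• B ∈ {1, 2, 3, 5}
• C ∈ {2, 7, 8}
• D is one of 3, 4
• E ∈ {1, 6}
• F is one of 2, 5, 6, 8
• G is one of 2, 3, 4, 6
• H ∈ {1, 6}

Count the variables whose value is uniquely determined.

The 8 variables together cover exactly {1, 2, 3, 4, 5, 6, 7, 8} — 8 values for 8 variables — and 7 appears only in C's list, so C = 7.
The 7 still-open variables together cover exactly {1, 2, 3, 4, 5, 6, 8} — 7 values for 7 variables — and 8 appears only in F's list, so F = 8.
The 6 still-open variables draw from only 6 values {1, 2, 3, 4, 5, 6}, so each is used; only B can be 5, hence B = 5.
The 5 still-open variables draw from only 5 values {1, 2, 3, 4, 6}, so each is used; only G can be 2, hence G = 2.
The 2 variables E and H are confined to {1, 6}, which locks those values in; drop them from A.
Determined: B=5, C=7, F=8, G=2. The other variables each still have more than one consistent value. That makes 4.

4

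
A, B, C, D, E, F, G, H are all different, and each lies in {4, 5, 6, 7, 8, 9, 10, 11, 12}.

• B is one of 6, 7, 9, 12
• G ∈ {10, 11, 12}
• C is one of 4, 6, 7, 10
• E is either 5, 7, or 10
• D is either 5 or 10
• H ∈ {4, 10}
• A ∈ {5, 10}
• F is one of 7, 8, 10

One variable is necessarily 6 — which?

C

A and D share exactly the 2 values {5, 10}; by pigeonhole those values go to them, so strike 5, 10 from C, E, F, G, H.
E must be 7 (only option left). Eliminate 7 elsewhere: B, C, F.
That leaves F = 8.
H must be 4 (only option left). So C can't be 4.
So 6 goes to C.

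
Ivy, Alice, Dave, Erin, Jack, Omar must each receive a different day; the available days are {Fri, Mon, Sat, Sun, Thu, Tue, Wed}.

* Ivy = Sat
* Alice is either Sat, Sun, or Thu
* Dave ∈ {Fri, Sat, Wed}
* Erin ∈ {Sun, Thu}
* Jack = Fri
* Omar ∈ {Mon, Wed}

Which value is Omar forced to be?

Mon

Ivy must be Sat (only option left). Eliminate Sat elsewhere: Alice, Dave.
Jack must be Fri (only option left). So Dave can't be Fri.
That leaves Dave = Wed. Eliminate Wed elsewhere: Omar.
So Omar = Mon.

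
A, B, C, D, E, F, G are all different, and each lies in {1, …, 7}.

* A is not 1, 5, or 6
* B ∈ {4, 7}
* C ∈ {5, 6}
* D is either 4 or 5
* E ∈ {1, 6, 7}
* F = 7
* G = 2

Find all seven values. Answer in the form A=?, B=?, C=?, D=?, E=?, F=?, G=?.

A=3, B=4, C=6, D=5, E=1, F=7, G=2

F has just one choice, so F = 7. So A, B, E can't be 7.
That leaves G = 2. Strike 2 from A.
B's domain is down to {4}, so B = 4. Strike 4 from A, D.
D has just one choice, so D = 5. Strike 5 from C.
A must be 3 (only option left).
C must be 6 (only option left). Remove 6 from E.
E must be 1 (only option left).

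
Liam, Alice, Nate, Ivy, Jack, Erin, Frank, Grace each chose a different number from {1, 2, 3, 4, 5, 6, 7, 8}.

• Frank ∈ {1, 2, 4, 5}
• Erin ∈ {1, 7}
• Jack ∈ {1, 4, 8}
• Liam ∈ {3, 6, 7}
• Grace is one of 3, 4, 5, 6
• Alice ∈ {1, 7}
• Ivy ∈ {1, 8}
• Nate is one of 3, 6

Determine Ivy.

8

The 8 variables together cover exactly {1, 2, 3, 4, 5, 6, 7, 8} — 8 values for 8 variables — and 2 appears only in Frank's list, so Frank = 2.
Among the 7 still-open variables, 5 fits only Grace (and all 7 values in {1, 3, 4, 5, 6, 7, 8} must be used), so Grace = 5.
The 6 still-open variables draw from only 6 values {1, 3, 4, 6, 7, 8}, so each is used; only Jack can be 4, hence Jack = 4.
The 5 still-open variables draw from only 5 values {1, 3, 6, 7, 8}, so each is used; only Ivy can be 8, hence Ivy = 8.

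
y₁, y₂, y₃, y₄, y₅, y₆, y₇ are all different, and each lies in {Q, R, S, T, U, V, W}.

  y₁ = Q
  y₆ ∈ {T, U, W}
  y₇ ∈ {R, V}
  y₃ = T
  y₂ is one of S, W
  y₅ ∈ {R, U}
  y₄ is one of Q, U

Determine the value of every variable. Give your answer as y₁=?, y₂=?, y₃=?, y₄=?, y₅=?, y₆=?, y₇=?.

y₁=Q, y₂=S, y₃=T, y₄=U, y₅=R, y₆=W, y₇=V

y₁'s domain is down to {Q}, so y₁ = Q. So y₄ can't be Q.
y₃ must be T (only option left). Strike T from y₆.
y₄'s domain is down to {U}, so y₄ = U. So y₅, y₆ can't be U.
y₅'s domain is down to {R}, so y₅ = R. Strike R from y₇.
That leaves y₆ = W. So y₂ can't be W.
y₇ has just one choice, so y₇ = V.
y₂ has just one choice, so y₂ = S.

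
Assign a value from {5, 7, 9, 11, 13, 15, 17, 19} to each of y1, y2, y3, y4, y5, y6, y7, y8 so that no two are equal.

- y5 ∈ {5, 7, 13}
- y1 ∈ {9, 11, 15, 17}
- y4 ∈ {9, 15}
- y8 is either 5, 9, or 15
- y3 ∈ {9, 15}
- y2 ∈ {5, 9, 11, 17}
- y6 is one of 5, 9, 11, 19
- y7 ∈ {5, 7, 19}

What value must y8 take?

The 8 variables draw from only 8 values {5, 7, 9, 11, 13, 15, 17, 19}, so each is used; only y5 can be 13, hence y5 = 13.
The 7 still-open variables together cover exactly {5, 7, 9, 11, 15, 17, 19} — 7 values for 7 variables — and 7 appears only in y7's list, so y7 = 7.
Among the 6 still-open variables, 19 fits only y6 (and all 6 values in {5, 9, 11, 15, 17, 19} must be used), so y6 = 19.
The 2 variables y3 and y4 are confined to {9, 15}, which locks those values in; drop them from y1, y2, y8.
So y8 = 5.

5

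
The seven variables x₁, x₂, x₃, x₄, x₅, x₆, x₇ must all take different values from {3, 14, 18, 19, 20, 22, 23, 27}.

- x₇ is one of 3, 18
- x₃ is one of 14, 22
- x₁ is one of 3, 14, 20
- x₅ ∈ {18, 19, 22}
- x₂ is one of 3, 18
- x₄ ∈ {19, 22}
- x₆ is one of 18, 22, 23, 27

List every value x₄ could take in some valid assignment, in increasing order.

x₂ and x₇ share exactly the 2 values {3, 18}; by pigeonhole those values go to them, so strike 3, 18 from x₁, x₅, x₆.
x₄ and x₅ share exactly the 2 values {19, 22}; by pigeonhole those values go to them, so strike 19, 22 from x₃, x₆.
x₃'s domain is down to {14}, so x₃ = 14. Eliminate 14 elsewhere: x₁.
That leaves x₁ = 20.
No further eliminations apply; x₄ can still be any of 19, 22.

19, 22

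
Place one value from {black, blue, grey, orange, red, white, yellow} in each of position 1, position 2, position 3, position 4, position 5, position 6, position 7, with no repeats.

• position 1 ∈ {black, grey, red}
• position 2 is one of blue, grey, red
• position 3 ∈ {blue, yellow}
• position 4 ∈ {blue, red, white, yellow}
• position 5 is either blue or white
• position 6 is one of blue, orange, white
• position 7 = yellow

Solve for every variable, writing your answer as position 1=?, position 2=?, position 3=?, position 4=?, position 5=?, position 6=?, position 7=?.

position 1=black, position 2=grey, position 3=blue, position 4=red, position 5=white, position 6=orange, position 7=yellow

position 7 must be yellow (only option left). Remove yellow from position 3, position 4.
position 3 has just one choice, so position 3 = blue. Remove blue from position 2, position 4, position 5, position 6.
That leaves position 5 = white. Remove white from position 4, position 6.
position 6 has just one choice, so position 6 = orange.
That leaves position 4 = red. Remove red from position 1, position 2.
That leaves position 2 = grey. So position 1 can't be grey.
That leaves position 1 = black.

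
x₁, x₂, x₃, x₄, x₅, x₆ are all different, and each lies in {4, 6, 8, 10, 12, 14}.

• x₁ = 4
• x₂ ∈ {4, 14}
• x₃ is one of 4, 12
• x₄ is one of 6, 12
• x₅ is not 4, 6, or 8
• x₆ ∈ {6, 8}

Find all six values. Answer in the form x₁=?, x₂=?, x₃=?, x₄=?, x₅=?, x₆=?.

x₁=4, x₂=14, x₃=12, x₄=6, x₅=10, x₆=8

x₁ has just one choice, so x₁ = 4. Eliminate 4 elsewhere: x₂, x₃.
x₂ must be 14 (only option left). So x₅ can't be 14.
That leaves x₃ = 12. Strike 12 from x₄, x₅.
That leaves x₄ = 6. Strike 6 from x₆.
x₅'s domain is down to {10}, so x₅ = 10.
x₆'s domain is down to {8}, so x₆ = 8.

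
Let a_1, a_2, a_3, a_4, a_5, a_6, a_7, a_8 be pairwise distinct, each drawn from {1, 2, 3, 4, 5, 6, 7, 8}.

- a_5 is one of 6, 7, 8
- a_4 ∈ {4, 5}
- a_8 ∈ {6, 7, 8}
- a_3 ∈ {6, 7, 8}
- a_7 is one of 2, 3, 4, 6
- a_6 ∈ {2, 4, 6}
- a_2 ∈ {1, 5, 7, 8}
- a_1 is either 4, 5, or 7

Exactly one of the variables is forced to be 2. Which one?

a_6

The 8 variables draw from only 8 values {1, 2, 3, 4, 5, 6, 7, 8}, so each is used; only a_2 can be 1, hence a_2 = 1.
The 7 still-open variables together cover exactly {2, 3, 4, 5, 6, 7, 8} — 7 values for 7 variables — and 3 appears only in a_7's list, so a_7 = 3.
Among the 6 still-open variables, 2 fits only a_6 (and all 6 values in {2, 4, 5, 6, 7, 8} must be used), so a_6 = 2.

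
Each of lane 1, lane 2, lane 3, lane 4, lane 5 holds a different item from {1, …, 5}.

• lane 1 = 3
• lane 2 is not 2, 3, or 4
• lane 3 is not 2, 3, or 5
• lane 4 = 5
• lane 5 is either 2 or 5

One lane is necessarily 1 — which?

lane 1's domain is down to {3}, so lane 1 = 3.
lane 4's domain is down to {5}, so lane 4 = 5. Strike 5 from lane 2, lane 5.
So 1 goes to lane 2.

lane 2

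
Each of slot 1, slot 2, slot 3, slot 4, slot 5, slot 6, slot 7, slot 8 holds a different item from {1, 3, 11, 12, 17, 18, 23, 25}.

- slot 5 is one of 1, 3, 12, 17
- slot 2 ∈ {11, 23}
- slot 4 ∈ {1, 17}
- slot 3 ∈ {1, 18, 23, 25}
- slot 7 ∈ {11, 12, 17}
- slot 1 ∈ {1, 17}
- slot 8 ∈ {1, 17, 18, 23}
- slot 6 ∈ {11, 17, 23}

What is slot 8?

18

The 8 variables together cover exactly {1, 3, 11, 12, 17, 18, 23, 25} — 8 values for 8 variables — and 3 appears only in slot 5's list, so slot 5 = 3.
The 7 still-open variables draw from only 7 values {1, 11, 12, 17, 18, 23, 25}, so each is used; only slot 7 can be 12, hence slot 7 = 12.
Among the 6 still-open variables, 25 fits only slot 3 (and all 6 values in {1, 11, 17, 18, 23, 25} must be used), so slot 3 = 25.
The 5 still-open variables together cover exactly {1, 11, 17, 18, 23} — 5 values for 5 variables — and 18 appears only in slot 8's list, so slot 8 = 18.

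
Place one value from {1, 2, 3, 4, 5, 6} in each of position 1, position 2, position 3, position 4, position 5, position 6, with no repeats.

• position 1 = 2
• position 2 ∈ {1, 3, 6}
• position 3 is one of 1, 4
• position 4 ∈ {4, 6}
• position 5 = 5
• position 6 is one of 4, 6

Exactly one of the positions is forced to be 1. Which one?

position 3

position 1 must be 2 (only option left).
position 5's domain is down to {5}, so position 5 = 5.
Among the 4 still-open variables, 3 fits only position 2 (and all 4 values in {1, 3, 4, 6} must be used), so position 2 = 3.
The 3 still-open variables together cover exactly {1, 4, 6} — 3 values for 3 variables — and 1 appears only in position 3's list, so position 3 = 1.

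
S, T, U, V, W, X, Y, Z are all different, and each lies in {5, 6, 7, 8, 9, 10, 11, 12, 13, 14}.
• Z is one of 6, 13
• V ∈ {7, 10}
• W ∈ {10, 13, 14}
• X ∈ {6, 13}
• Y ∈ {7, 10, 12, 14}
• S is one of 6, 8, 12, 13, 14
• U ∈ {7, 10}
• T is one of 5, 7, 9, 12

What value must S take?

U and V share exactly the 2 values {7, 10}; by pigeonhole those values go to them, so strike 7, 10 from T, W, Y.
The 2 variables X and Z are confined to {6, 13}, which locks those values in; drop them from S, W.
W must be 14 (only option left). So S, Y can't be 14.
Y has just one choice, so Y = 12. So S, T can't be 12.
So S = 8.

8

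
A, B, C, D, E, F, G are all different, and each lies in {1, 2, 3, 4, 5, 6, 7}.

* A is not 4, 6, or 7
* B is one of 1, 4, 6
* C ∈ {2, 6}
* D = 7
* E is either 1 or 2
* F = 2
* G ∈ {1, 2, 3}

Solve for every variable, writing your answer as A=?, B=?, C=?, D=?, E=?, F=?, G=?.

D's domain is down to {7}, so D = 7.
That leaves F = 2. Remove 2 from A, C, E, G.
That leaves C = 6. Remove 6 from B.
E has just one choice, so E = 1. Eliminate 1 elsewhere: A, B, G.
That leaves G = 3. Remove 3 from A.
That leaves A = 5.
That leaves B = 4.

A=5, B=4, C=6, D=7, E=1, F=2, G=3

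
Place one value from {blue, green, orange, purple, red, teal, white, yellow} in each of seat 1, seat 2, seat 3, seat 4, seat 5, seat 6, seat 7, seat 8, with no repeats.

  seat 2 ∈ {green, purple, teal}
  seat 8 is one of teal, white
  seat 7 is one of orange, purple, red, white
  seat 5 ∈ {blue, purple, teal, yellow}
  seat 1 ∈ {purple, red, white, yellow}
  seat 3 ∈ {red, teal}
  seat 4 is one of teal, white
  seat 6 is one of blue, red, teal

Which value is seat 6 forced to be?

blue

Among the 8 variables, green fits only seat 2 (and all 8 values in {blue, green, orange, purple, red, teal, white, yellow} must be used), so seat 2 = green.
The 7 still-open variables together cover exactly {blue, orange, purple, red, teal, white, yellow} — 7 values for 7 variables — and orange appears only in seat 7's list, so seat 7 = orange.
seat 4 and seat 8 share exactly the 2 values {teal, white}; by pigeonhole those values go to them, so strike teal, white from seat 1, seat 3, seat 5, seat 6.
That leaves seat 3 = red. So seat 1, seat 6 can't be red.
So seat 6 = blue.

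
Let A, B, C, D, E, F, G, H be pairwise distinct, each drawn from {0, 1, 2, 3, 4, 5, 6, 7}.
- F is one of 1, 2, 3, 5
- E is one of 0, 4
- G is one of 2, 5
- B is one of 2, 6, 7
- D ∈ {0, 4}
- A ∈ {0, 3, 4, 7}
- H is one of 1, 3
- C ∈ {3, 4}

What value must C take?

The 8 variables together cover exactly {0, 1, 2, 3, 4, 5, 6, 7} — 8 values for 8 variables — and 6 appears only in B's list, so B = 6.
The 7 still-open variables together cover exactly {0, 1, 2, 3, 4, 5, 7} — 7 values for 7 variables — and 7 appears only in A's list, so A = 7.
D and E share exactly the 2 values {0, 4}; by pigeonhole those values go to them, so strike 0, 4 from C.
So C = 3.

3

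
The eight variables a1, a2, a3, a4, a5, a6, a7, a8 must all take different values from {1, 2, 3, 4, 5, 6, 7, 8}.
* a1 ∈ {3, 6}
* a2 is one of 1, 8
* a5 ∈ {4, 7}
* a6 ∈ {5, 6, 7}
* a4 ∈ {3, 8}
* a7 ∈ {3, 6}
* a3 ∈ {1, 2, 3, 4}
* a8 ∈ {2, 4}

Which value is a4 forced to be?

8

The 8 variables draw from only 8 values {1, 2, 3, 4, 5, 6, 7, 8}, so each is used; only a6 can be 5, hence a6 = 5.
The 7 still-open variables draw from only 7 values {1, 2, 3, 4, 6, 7, 8}, so each is used; only a5 can be 7, hence a5 = 7.
a1 and a7 share exactly the 2 values {3, 6}; by pigeonhole those values go to them, so strike 3, 6 from a3, a4.
So a4 = 8.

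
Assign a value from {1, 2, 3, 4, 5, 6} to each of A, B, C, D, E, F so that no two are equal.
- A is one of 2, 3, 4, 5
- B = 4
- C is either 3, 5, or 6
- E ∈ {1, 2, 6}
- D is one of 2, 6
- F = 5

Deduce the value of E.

B must be 4 (only option left). So A can't be 4.
That leaves F = 5. Strike 5 from A, C.
The 4 still-open variables draw from only 4 values {1, 2, 3, 6}, so each is used; only E can be 1, hence E = 1.

1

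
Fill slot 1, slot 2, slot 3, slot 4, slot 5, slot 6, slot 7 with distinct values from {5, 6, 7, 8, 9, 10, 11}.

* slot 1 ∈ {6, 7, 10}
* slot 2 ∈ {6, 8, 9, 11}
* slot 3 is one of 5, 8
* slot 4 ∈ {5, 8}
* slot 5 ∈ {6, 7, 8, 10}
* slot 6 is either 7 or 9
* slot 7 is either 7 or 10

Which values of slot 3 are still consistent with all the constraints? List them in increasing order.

Among the 7 variables, 11 fits only slot 2 (and all 7 values in {5, 6, 7, 8, 9, 10, 11} must be used), so slot 2 = 11.
Among the 6 still-open variables, 9 fits only slot 6 (and all 6 values in {5, 6, 7, 8, 9, 10} must be used), so slot 6 = 9.
slot 3 and slot 4 share exactly the 2 values {5, 8}; by pigeonhole those values go to them, so strike 5, 8 from slot 5.
No further eliminations apply; slot 3 can still be any of 5, 8.

5, 8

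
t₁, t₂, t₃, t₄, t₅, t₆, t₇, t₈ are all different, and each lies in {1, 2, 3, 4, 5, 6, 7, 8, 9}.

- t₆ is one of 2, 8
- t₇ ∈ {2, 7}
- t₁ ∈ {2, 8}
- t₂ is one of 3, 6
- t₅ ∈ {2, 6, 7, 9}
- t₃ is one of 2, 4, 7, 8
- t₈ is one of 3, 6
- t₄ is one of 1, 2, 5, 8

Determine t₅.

9

t₁ and t₆ share exactly the 2 values {2, 8}; by pigeonhole those values go to them, so strike 2, 8 from t₃, t₄, t₅, t₇.
That leaves t₇ = 7. Eliminate 7 elsewhere: t₃, t₅.
t₃'s domain is down to {4}, so t₃ = 4.
t₂ and t₈ between them cover only {3, 6} — a naked pair. Remove those values from t₅.
So t₅ = 9.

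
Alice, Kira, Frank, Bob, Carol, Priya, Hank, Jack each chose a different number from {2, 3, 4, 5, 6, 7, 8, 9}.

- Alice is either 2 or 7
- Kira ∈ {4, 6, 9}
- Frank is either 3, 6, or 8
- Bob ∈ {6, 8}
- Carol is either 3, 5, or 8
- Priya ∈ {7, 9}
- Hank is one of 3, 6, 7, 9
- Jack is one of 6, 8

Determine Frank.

3

Among the 8 variables, 2 fits only Alice (and all 8 values in {2, 3, 4, 5, 6, 7, 8, 9} must be used), so Alice = 2.
The 7 still-open variables together cover exactly {3, 4, 5, 6, 7, 8, 9} — 7 values for 7 variables — and 4 appears only in Kira's list, so Kira = 4.
Among the 6 still-open variables, 5 fits only Carol (and all 6 values in {3, 5, 6, 7, 8, 9} must be used), so Carol = 5.
Bob and Jack between them cover only {6, 8} — a naked pair. Remove those values from Frank, Hank.
So Frank = 3.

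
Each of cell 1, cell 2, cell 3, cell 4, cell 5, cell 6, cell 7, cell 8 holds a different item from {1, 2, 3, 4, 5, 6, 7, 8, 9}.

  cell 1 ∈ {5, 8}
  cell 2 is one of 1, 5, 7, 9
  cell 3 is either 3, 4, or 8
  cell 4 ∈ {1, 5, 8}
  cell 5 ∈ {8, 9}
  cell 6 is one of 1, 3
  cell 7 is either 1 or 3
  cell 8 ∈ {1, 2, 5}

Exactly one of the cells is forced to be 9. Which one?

cell 5

The 8 variables draw from only 8 values {1, 2, 3, 4, 5, 7, 8, 9}, so each is used; only cell 8 can be 2, hence cell 8 = 2.
Among the 7 still-open variables, 4 fits only cell 3 (and all 7 values in {1, 3, 4, 5, 7, 8, 9} must be used), so cell 3 = 4.
The 6 still-open variables together cover exactly {1, 3, 5, 7, 8, 9} — 6 values for 6 variables — and 7 appears only in cell 2's list, so cell 2 = 7.
The 5 still-open variables draw from only 5 values {1, 3, 5, 8, 9}, so each is used; only cell 5 can be 9, hence cell 5 = 9.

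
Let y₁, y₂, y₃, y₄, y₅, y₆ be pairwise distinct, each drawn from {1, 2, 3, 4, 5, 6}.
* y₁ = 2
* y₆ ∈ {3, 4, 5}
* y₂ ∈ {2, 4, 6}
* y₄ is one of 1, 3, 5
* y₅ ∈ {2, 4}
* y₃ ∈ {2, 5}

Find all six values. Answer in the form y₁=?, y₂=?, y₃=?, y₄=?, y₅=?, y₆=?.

y₁'s domain is down to {2}, so y₁ = 2. Remove 2 from y₂, y₃, y₅.
y₃'s domain is down to {5}, so y₃ = 5. So y₄, y₆ can't be 5.
That leaves y₅ = 4. So y₂, y₆ can't be 4.
y₆ has just one choice, so y₆ = 3. Eliminate 3 elsewhere: y₄.
y₂'s domain is down to {6}, so y₂ = 6.
That leaves y₄ = 1.

y₁=2, y₂=6, y₃=5, y₄=1, y₅=4, y₆=3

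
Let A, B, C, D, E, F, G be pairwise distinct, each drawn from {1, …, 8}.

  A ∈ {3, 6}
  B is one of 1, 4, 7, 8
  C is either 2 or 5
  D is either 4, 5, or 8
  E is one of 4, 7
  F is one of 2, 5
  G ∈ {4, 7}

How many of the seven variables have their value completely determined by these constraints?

C and F between them cover only {2, 5} — a naked pair. Remove those values from D.
The 2 variables E and G are confined to {4, 7}, which locks those values in; drop them from B, D.
That leaves D = 8. Strike 8 from B.
B's domain is down to {1}, so B = 1.
Determined: B=1, D=8. The other variables each still have more than one consistent value. That makes 2.

2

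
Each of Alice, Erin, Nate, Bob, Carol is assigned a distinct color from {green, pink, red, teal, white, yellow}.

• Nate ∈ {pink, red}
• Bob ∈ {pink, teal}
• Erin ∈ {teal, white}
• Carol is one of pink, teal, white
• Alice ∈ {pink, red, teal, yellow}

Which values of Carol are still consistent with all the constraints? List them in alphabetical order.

pink, teal, white

The 5 variables together cover exactly {pink, red, teal, white, yellow} — 5 values for 5 variables — and yellow appears only in Alice's list, so Alice = yellow.
The 4 still-open variables together cover exactly {pink, red, teal, white} — 4 values for 4 variables — and red appears only in Nate's list, so Nate = red.
No further eliminations apply; Carol can still be any of pink, teal, white.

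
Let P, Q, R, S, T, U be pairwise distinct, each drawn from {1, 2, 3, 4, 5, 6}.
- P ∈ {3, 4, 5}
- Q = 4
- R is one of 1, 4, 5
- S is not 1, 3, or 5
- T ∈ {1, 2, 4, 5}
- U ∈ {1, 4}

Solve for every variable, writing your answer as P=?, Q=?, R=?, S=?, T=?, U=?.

P=3, Q=4, R=5, S=6, T=2, U=1

Q's domain is down to {4}, so Q = 4. Eliminate 4 elsewhere: P, R, S, T, U.
U has just one choice, so U = 1. Strike 1 from R, T.
That leaves R = 5. So P, T can't be 5.
That leaves T = 2. So S can't be 2.
P must be 3 (only option left).
That leaves S = 6.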